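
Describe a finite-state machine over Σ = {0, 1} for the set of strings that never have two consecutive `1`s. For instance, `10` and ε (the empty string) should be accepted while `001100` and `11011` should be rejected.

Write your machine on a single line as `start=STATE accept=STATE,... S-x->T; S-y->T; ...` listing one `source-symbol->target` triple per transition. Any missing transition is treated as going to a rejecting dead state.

start=q0; accept=q0,q1; q0-0->q0; q0-1->q1; q1-0->q0; q1-1->q2; q2-0->q2; q2-1->q2

Track partial matches of the forbidden pattern `11`. State q2 is a dead state reached once `11` has occurred; every other state accepts. q0 means no part of `11` is currently matched.
        0   1  
>* q0   q0  q1 
 * q1   q0  q2 
   q2   q2  q2 
(> = start, * = accepting)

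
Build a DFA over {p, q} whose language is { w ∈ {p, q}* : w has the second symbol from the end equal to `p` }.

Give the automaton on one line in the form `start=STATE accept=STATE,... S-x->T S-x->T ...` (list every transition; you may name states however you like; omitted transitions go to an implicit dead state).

start=s0 accept=s3,s4 s0-p->s1 s0-q->s2 s1-p->s3 s1-q->s4 s2-p->s5 s2-q->s6 s3-p->s3 s3-q->s4 s4-p->s5 s4-q->s6 s5-p->s3 s5-q->s4 s6-p->s5 s6-q->s6

Because acceptance depends on a position counted from the end, the machine has to buffer the most recent 2 symbols. Make each state the string of the last up-to-2 symbols read; on input `x` shift the window left and append `x`. Accept when the buffered window has length 2 and begins with `p`.
        p   q  
>  s0   s1  s2 
   s1   s3  s4 
   s2   s5  s6 
 * s3   s3  s4 
 * s4   s5  s6 
   s5   s3  s4 
   s6   s5  s6 
(> = start, * = accepting)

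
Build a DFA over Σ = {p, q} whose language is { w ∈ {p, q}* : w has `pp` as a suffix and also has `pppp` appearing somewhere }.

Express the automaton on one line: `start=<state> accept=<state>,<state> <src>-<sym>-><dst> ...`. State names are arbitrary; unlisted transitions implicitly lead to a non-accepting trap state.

Run two small machines in parallel and take their product. One (3 states) tracks how much of the suffix `pp` has currently been matched; the other (5 states) tracks whether and how much of `pppp` has been seen. Each combined state is a pair, one component from each; accept when both components accept.
7 states suffice.
        p   q  
>  S0   S1  S0 
   S1   S2  S0 
   S2   S3  S0 
   S3   S4  S0 
 * S4   S4  S5 
   S5   S6  S5 
   S6   S4  S5 
(> = start, * = accepting)

start=S0 accept=S4 S0-p->S1 S0-q->S0 S1-p->S2 S1-q->S0 S2-p->S3 S2-q->S0 S3-p->S4 S3-q->S0 S4-p->S4 S4-q->S5 S5-p->S6 S5-q->S5 S6-p->S4 S6-q->S5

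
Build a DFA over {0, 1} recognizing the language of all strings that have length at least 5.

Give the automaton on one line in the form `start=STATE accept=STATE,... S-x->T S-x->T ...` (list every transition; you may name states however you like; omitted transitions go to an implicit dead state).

start=S0 accept=S5,S6 S0-0->S1 S0-1->S1 S1-0->S2 S1-1->S2 S2-0->S3 S2-1->S3 S3-0->S4 S3-1->S4 S4-0->S5 S4-1->S5 S5-0->S6 S5-1->S6 S6-0->S6 S6-1->S6

We only need to distinguish lengths 0, 1, …, 5, and '>5'. Chain S0 → S1 → S2 → S3 → S4 → S5 → S6 on every symbol, with S6 looping. Accepting states: {S5, S6}.
A 7-state machine:
        0   1  
>  S0   S1  S1 
   S1   S2  S2 
   S2   S3  S3 
   S3   S4  S4 
   S4   S5  S5 
 * S5   S6  S6 
 * S6   S6  S6 
(> = start, * = accepting)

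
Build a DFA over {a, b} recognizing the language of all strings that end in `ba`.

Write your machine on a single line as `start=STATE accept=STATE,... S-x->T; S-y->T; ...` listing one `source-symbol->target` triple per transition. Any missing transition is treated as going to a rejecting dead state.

start=q0; accept=q2; q0-a->q0; q0-b->q1; q1-a->q2; q1-b->q1; q2-a->q0; q2-b->q1

Let each state record the length of the longest suffix of the input read so far that is also a prefix of `ba`. q1 means the last symbol is `b`; q2 means the last 2 symbols are `ba`. Accept only at q2, where the string currently ends in `ba`.
A 3-state machine:
        a   b  
>  q0   q0  q1 
   q1   q2  q1 
 * q2   q0  q1 
(> = start, * = accepting)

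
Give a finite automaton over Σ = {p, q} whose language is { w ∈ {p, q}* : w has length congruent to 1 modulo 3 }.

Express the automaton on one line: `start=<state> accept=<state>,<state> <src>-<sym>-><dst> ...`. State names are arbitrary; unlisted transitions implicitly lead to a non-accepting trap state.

Count input length modulo 3: every symbol advances one step around the cycle s0 → s1 → s2 → s0. Accept at s1.
A 3-state machine:
        p   q  
>  s0   s1  s1 
 * s1   s2  s2 
   s2   s0  s0 
(> = start, * = accepting)

start=s0 accept=s1 s0-p->s1 s0-q->s1 s1-p->s2 s1-q->s2 s2-p->s0 s2-q->s0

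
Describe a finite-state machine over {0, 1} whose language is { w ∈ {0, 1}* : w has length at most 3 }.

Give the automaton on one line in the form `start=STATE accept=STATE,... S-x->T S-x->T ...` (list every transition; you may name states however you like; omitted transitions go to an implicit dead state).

start=S0 accept=S0,S1,S2,S3 S0-0->S1 S0-1->S1 S1-0->S2 S1-1->S2 S2-0->S3 S2-1->S3 S3-0->S4 S3-1->S4 S4-0->S4 S4-1->S4

Count input length up to 4: every symbol moves from S0 toward S4, which means 'more than 3' and absorbs. Accept from {S0, S1, S2, S3}.
With 5 states:
        0   1  
>* S0   S1  S1 
 * S1   S2  S2 
 * S2   S3  S3 
 * S3   S4  S4 
   S4   S4  S4 
(> = start, * = accepting)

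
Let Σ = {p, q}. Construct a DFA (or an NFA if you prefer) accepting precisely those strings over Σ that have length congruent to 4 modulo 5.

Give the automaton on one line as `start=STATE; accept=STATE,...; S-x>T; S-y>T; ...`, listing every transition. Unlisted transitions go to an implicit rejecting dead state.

Only the length mod 5 matters, so use a 5-cycle: from any state, every input symbol moves to the next state, wrapping s4 back to s0. Mark s4 accepting.
With 5 states:
        p   q  
>  s0   s1  s1 
   s1   s2  s2 
   s2   s3  s3 
   s3   s4  s4 
 * s4   s0  s0 
(> = start, * = accepting)

start=s0; accept=s4; s0-p>s1; s0-q>s1; s1-p>s2; s1-q>s2; s2-p>s3; s2-q>s3; s3-p>s4; s3-q>s4; s4-p>s0; s4-q>s0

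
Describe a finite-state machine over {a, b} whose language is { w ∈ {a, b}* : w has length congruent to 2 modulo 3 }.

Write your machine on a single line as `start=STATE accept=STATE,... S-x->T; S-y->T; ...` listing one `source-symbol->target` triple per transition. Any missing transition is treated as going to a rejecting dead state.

start=s0; accept=s2; s0-a->s1; s0-b->s1; s1-a->s2; s1-b->s2; s2-a->s0; s2-b->s0

Only the length mod 3 matters, so use a 3-cycle: from any state, every input symbol moves to the next state, wrapping s2 back to s0. Mark s2 accepting.
3 states suffice.
        a   b  
>  s0   s1  s1 
   s1   s2  s2 
 * s2   s0  s0 
(> = start, * = accepting)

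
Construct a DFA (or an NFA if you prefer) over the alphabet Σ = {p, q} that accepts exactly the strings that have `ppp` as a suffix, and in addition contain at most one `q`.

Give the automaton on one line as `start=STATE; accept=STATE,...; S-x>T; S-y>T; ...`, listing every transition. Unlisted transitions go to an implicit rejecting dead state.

Handle the two conditions separately and then intersect. The first has 4 states tracking how much of the suffix `ppp` has currently been matched; the second has 3 states tracking the count of `q`s, saturating at 2. A product state is a pair (one from each), accepting exactly when both do.
       p  q 
>  A   B  C 
   B   D  C 
   C   E  F 
   D   G  C 
   E   H  F 
   F   I  F 
 * G   G  C 
   H   J  F 
   I   K  F 
 * J   J  F 
   K   L  F 
   L   L  F 
(> = start, * = accepting)

start=A; accept=G,J; A-p>B; A-q>C; B-p>D; B-q>C; C-p>E; C-q>F; D-p>G; D-q>C; E-p>H; E-q>F; F-p>I; F-q>F; G-p>G; G-q>C; H-p>J; H-q>F; I-p>K; I-q>F; J-p>J; J-q>F; K-p>L; K-q>F; L-p>L; L-q>F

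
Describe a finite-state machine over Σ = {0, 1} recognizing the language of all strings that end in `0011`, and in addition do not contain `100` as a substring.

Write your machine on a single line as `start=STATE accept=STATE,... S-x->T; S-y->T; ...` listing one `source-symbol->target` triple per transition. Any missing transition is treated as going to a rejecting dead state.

start=q0; accept=q5; q0-0->q1; q0-1->q2; q1-0->q3; q1-1->q2; q2-0->q2; q2-1->q2; q3-0->q3; q3-1->q4; q4-0->q2; q4-1->q5; q5-0->q2; q5-1->q2

Handle the two conditions separately and then intersect. The first has 5 states tracking how much of the suffix `0011` has currently been matched; the second has 4 states tracking partial matches of the forbidden pattern `100`. A product state is a pair (one from each), accepting exactly when both do. After merging equivalent states the machine shrinks.
With 6 states:
        0   1  
>  q0   q1  q2 
   q1   q3  q2 
   q2   q2  q2 
   q3   q3  q4 
   q4   q2  q5 
 * q5   q2  q2 
(> = start, * = accepting)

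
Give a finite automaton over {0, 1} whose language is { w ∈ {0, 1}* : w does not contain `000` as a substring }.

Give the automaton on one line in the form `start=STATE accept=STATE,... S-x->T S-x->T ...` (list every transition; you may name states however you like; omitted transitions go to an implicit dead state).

start=q0 accept=q0,q1,q2 q0-0->q1 q0-1->q0 q1-0->q2 q1-1->q0 q2-0->q3 q2-1->q0 q3-0->q3 q3-1->q3

Track partial matches of the forbidden pattern `000`. State q3 is a dead state reached once `000` has occurred; every other state accepts. q0 means no part of `000` is currently matched.
        0   1  
>* q0   q1  q0 
 * q1   q2  q0 
 * q2   q3  q0 
   q3   q3  q3 
(> = start, * = accepting)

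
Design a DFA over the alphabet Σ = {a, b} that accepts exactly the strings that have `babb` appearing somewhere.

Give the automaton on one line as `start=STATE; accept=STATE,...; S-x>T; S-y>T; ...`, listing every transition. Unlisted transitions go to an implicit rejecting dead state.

start=q0; accept=q4; q0-a>q0; q0-b>q1; q1-a>q2; q1-b>q1; q2-a>q0; q2-b>q3; q3-a>q2; q3-b>q4; q4-a>q4; q4-b>q4

States q0..q3 record the length of the longest prefix of `babb` that matches the current input suffix. Reaching q4 means `babb` has been seen, and we stay there forever. Accept from q4.
With 5 states:
        a   b  
>  q0   q0  q1 
   q1   q2  q1 
   q2   q0  q3 
   q3   q2  q4 
 * q4   q4  q4 
(> = start, * = accepting)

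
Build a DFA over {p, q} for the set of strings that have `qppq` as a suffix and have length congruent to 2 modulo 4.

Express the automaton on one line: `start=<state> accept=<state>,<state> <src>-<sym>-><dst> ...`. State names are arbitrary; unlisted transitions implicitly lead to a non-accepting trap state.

start=s0 accept=s18 s0-p->s1 s0-q->s2 s1-p->s3 s1-q->s4 s2-p->s5 s2-q->s4 s3-p->s6 s3-q->s7 s4-p->s8 s4-q->s7 s5-p->s9 s5-q->s7 s6-p->s0 s6-q->s10 s7-p->s11 s7-q->s10 s8-p->s12 s8-q->s10 s9-p->s0 s9-q->s13 s10-p->s14 s10-q->s2 s11-p->s15 s11-q->s2 s12-p->s1 s12-q->s16 s13-p->s14 s13-q->s2 s14-p->s17 s14-q->s4 s15-p->s3 s15-q->s18 s16-p->s5 s16-q->s4 s17-p->s6 s17-q->s19 s18-p->s8 s18-q->s7 s19-p->s11 s19-q->s10

Run two small machines in parallel and take their product. One (5 states) tracks how much of the suffix `qppq` has currently been matched; the other (4 states) tracks the input length modulo 4. Each combined state is a pair, one component from each; accept when both components accept.
20 states suffice.
          p    q  
>  s0     s1   s2 
   s1     s3   s4 
   s2     s5   s4 
   s3     s6   s7 
   s4     s8   s7 
   s5     s9   s7 
   s6     s0  s10 
   s7    s11  s10 
   s8    s12  s10 
   s9     s0  s13 
   s10   s14   s2 
   s11   s15   s2 
   s12    s1  s16 
   s13   s14   s2 
   s14   s17   s4 
   s15    s3  s18 
   s16    s5   s4 
   s17    s6  s19 
 * s18    s8   s7 
   s19   s11  s10 
(> = start, * = accepting)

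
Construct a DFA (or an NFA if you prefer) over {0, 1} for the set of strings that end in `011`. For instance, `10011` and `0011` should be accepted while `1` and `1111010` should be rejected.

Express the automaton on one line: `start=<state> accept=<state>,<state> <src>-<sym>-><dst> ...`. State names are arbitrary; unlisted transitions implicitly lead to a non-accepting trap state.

start=q0 accept=q3 q0-0->q1 q0-1->q0 q1-0->q1 q1-1->q2 q2-0->q1 q2-1->q3 q3-0->q1 q3-1->q0

Remember how much of `011` the current input suffix matches. State q0 means no match yet; q1 means the last symbol is `0`; q2 means the last 2 symbols are `01`; q3 means the last 3 symbols are `011`. Only q3 accepts. On a mismatch, fall back to the longest proper suffix that is still a prefix of `011`.
        0   1  
>  q0   q1  q0 
   q1   q1  q2 
   q2   q1  q3 
 * q3   q1  q0 
(> = start, * = accepting)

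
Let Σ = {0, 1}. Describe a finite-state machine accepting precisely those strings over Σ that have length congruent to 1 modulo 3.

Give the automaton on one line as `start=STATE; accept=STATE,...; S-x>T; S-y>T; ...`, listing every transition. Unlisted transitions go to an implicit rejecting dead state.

Only the length mod 3 matters, so use a 3-cycle: from any state, every input symbol moves to the next state, wrapping s2 back to s0. Mark s1 accepting.
        0   1  
>  s0   s1  s1 
 * s1   s2  s2 
   s2   s0  s0 
(> = start, * = accepting)

start=s0; accept=s1; s0-0>s1; s0-1>s1; s1-0>s2; s1-1>s2; s2-0>s0; s2-1>s0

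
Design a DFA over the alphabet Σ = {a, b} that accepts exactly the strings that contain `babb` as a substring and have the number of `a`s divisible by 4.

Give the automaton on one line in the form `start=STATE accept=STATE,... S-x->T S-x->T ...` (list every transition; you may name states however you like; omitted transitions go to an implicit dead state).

start=q0 accept=q19 q0-a->q1 q0-b->q2 q1-a->q3 q1-b->q4 q2-a->q5 q2-b->q2 q3-a->q6 q3-b->q7 q4-a->q8 q4-b->q4 q5-a->q3 q5-b->q9 q6-a->q0 q6-b->q10 q7-a->q11 q7-b->q7 q8-a->q6 q8-b->q12 q9-a->q8 q9-b->q13 q10-a->q14 q10-b->q10 q11-a->q0 q11-b->q15 q12-a->q11 q12-b->q16 q13-a->q16 q13-b->q13 q14-a->q1 q14-b->q17 q15-a->q14 q15-b->q18 q16-a->q18 q16-b->q16 q17-a->q5 q17-b->q19 q18-a->q19 q18-b->q18 q19-a->q13 q19-b->q19

Run two small machines in parallel and take their product. One (5 states) tracks whether and how much of `babb` has been seen; the other (4 states) tracks the count of `a`s modulo 4. Each combined state is a pair, one component from each; accept when both components accept.
20 states suffice.
          a    b  
>  q0     q1   q2 
   q1     q3   q4 
   q2     q5   q2 
   q3     q6   q7 
   q4     q8   q4 
   q5     q3   q9 
   q6     q0  q10 
   q7    q11   q7 
   q8     q6  q12 
   q9     q8  q13 
   q10   q14  q10 
   q11    q0  q15 
   q12   q11  q16 
   q13   q16  q13 
   q14    q1  q17 
   q15   q14  q18 
   q16   q18  q16 
   q17    q5  q19 
   q18   q19  q18 
 * q19   q13  q19 
(> = start, * = accepting)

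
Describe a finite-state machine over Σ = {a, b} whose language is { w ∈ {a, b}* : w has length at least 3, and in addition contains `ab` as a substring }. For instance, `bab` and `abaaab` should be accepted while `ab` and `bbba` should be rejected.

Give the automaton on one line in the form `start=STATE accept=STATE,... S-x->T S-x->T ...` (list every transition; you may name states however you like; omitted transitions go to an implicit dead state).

start=q0 accept=q5 q0-a->q1 q0-b->q2 q1-a->q3 q1-b->q4 q2-a->q3 q2-b->q2 q3-a->q3 q3-b->q5 q4-a->q5 q4-b->q5 q5-a->q5 q5-b->q5

Run two small machines in parallel and take their product. One (5 states) tracks the input length, saturating at 4; the other (3 states) tracks whether and how much of `ab` has been seen. Each combined state is a pair, one component from each; accept when both components accept. After merging equivalent states the machine shrinks.
With 6 states:
        a   b  
>  q0   q1  q2 
   q1   q3  q4 
   q2   q3  q2 
   q3   q3  q5 
   q4   q5  q5 
 * q5   q5  q5 
(> = start, * = accepting)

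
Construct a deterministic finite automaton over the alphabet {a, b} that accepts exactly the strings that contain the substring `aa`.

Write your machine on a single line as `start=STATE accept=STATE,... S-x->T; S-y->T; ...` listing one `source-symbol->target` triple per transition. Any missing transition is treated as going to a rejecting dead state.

Track how much of `aa` has been matched so far: state q0 is no progress, q2 is the absorbing accept state reached once `aa` has occurred. Intermediate states record partial matches; on a mismatch, fall back to the longest reusable overlap.
With 3 states:
        a   b  
>  q0   q1  q0 
   q1   q2  q0 
 * q2   q2  q2 
(> = start, * = accepting)

start=q0; accept=q2; q0-a->q1; q0-b->q0; q1-a->q2; q1-b->q0; q2-a->q2; q2-b->q2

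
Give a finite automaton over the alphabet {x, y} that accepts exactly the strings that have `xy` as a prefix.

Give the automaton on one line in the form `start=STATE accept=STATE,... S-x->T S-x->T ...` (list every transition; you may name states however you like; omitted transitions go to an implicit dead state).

Check the first 2 symbols one by one: q0 through q1 record how many have matched `xy` so far; any wrong symbol goes to the dead state q3. After all 2 match we enter the accepting sink q2.
A 4-state machine:
        x   y  
>  q0   q1  q3 
   q1   q3  q2 
 * q2   q2  q2 
   q3   q3  q3 
(> = start, * = accepting)

start=q0 accept=q2 q0-x->q1 q0-y->q3 q1-x->q3 q1-y->q2 q2-x->q2 q2-y->q2 q3-x->q3 q3-y->q3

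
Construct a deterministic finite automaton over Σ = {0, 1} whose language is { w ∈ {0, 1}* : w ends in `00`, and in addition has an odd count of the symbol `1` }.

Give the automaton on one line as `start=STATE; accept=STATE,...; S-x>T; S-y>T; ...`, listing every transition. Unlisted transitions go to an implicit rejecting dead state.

Run two small machines in parallel and take their product. The first has 3 states tracking how much of the suffix `00` has currently been matched; the second has 2 states tracking the count of `1`s modulo 2. A product state is a pair (one from each), accepting exactly when both do. Minimizing collapses redundant product states.
A 4-state machine:
        0   1  
>  s0   s0  s1 
   s1   s2  s0 
   s2   s3  s0 
 * s3   s3  s0 
(> = start, * = accepting)

start=s0; accept=s3; s0-0>s0; s0-1>s1; s1-0>s2; s1-1>s0; s2-0>s3; s2-1>s0; s3-0>s3; s3-1>s0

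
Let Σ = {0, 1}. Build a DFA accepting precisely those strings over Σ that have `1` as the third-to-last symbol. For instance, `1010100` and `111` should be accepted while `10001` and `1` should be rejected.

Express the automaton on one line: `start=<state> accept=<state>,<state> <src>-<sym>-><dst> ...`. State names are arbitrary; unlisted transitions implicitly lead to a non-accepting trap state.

A DFA must remember the last 3 symbols (since which symbol is third-to-last isn't known until the input ends). Use one state per possible window of the last ≤3 symbols; accept from those whose window starts with `1`.
15 states suffice.
          0    1  
>  s0     s1   s2 
   s1     s3   s4 
   s2     s5   s6 
   s3     s7   s8 
   s4     s9  s10 
   s5    s11  s12 
   s6    s13  s14 
   s7     s7   s8 
   s8     s9  s10 
   s9    s11  s12 
   s10   s13  s14 
 * s11    s7   s8 
 * s12    s9  s10 
 * s13   s11  s12 
 * s14   s13  s14 
(> = start, * = accepting)

start=s0 accept=s11,s12,s13,s14 s0-0->s1 s0-1->s2 s1-0->s3 s1-1->s4 s2-0->s5 s2-1->s6 s3-0->s7 s3-1->s8 s4-0->s9 s4-1->s10 s5-0->s11 s5-1->s12 s6-0->s13 s6-1->s14 s7-0->s7 s7-1->s8 s8-0->s9 s8-1->s10 s9-0->s11 s9-1->s12 s10-0->s13 s10-1->s14 s11-0->s7 s11-1->s8 s12-0->s9 s12-1->s10 s13-0->s11 s13-1->s12 s14-0->s13 s14-1->s14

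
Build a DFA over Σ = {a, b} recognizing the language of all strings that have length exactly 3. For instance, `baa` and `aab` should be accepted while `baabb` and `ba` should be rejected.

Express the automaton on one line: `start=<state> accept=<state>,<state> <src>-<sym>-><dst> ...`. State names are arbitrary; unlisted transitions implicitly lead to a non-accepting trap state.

We only need to distinguish lengths 0, 1, …, 3, and '>3'. Chain s0 → s1 → s2 → s3 → s4 on every symbol, with s4 looping. Accepting states: {s3}.
With 5 states:
        a   b  
>  s0   s1  s1 
   s1   s2  s2 
   s2   s3  s3 
 * s3   s4  s4 
   s4   s4  s4 
(> = start, * = accepting)

start=s0 accept=s3 s0-a->s1 s0-b->s1 s1-a->s2 s1-b->s2 s2-a->s3 s2-b->s3 s3-a->s4 s3-b->s4 s4-a->s4 s4-b->s4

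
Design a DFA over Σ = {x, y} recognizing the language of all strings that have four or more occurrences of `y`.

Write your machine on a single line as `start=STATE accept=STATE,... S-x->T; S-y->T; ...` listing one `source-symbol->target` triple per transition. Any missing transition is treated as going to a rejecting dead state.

start=q0; accept=q4,q5; q0-x->q0; q0-y->q1; q1-x->q1; q1-y->q2; q2-x->q2; q2-y->q3; q3-x->q3; q3-y->q4; q4-x->q4; q4-y->q5; q5-x->q5; q5-y->q5

Only the number of `y`s matters, and only up to 5. Make a chain q0 → q1 → q2 → q3 → q4 → q5 advanced by each `y` (with q5 absorbing); every other symbol self-loops. The accepting set is {q4, q5}.
With 6 states:
        x   y  
>  q0   q0  q1 
   q1   q1  q2 
   q2   q2  q3 
   q3   q3  q4 
 * q4   q4  q5 
 * q5   q5  q5 
(> = start, * = accepting)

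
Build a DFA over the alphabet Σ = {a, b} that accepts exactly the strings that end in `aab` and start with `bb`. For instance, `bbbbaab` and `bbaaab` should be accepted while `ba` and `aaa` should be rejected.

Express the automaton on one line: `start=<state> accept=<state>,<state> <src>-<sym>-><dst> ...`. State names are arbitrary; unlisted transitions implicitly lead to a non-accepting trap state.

start=S0 accept=S6 S0-a->S1 S0-b->S2 S1-a->S1 S1-b->S1 S2-a->S1 S2-b->S3 S3-a->S4 S3-b->S3 S4-a->S5 S4-b->S3 S5-a->S5 S5-b->S6 S6-a->S4 S6-b->S3

Run two small machines in parallel and take their product. One (4 states) tracks how much of the suffix `aab` has currently been matched; the other (4 states) tracks whether the input so far still matches the prefix `bb`. Each combined state is a pair, one component from each; accept when both components accept. Equivalent product states are then merged.
A 7-state machine:
        a   b  
>  S0   S1  S2 
   S1   S1  S1 
   S2   S1  S3 
   S3   S4  S3 
   S4   S5  S3 
   S5   S5  S6 
 * S6   S4  S3 
(> = start, * = accepting)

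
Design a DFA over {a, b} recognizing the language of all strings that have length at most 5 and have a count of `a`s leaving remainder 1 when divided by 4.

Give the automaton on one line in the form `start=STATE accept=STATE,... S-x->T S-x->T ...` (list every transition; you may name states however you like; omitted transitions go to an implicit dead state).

start=q0 accept=q1,q4,q8,q11,q12 q0-a->q1 q0-b->q2 q1-a->q3 q1-b->q4 q2-a->q4 q2-b->q5 q3-a->q6 q3-b->q7 q4-a->q7 q4-b->q8 q5-a->q8 q5-b->q9 q6-a->q10 q6-b->q7 q7-a->q7 q7-b->q7 q8-a->q7 q8-b->q11 q9-a->q11 q9-b->q10 q10-a->q12 q10-b->q7 q11-a->q7 q11-b->q12 q12-a->q7 q12-b->q7

Build one automaton per condition and run them in lockstep. The first has 7 states tracking the input length, saturating at 6; the second has 4 states tracking the count of `a`s modulo 4. A product state is a pair (one from each), accepting exactly when both do. Minimizing collapses redundant product states.
A 13-state machine:
          a    b  
>  q0     q1   q2 
 * q1     q3   q4 
   q2     q4   q5 
   q3     q6   q7 
 * q4     q7   q8 
   q5     q8   q9 
   q6    q10   q7 
   q7     q7   q7 
 * q8     q7  q11 
   q9    q11  q10 
   q10   q12   q7 
 * q11    q7  q12 
 * q12    q7   q7 
(> = start, * = accepting)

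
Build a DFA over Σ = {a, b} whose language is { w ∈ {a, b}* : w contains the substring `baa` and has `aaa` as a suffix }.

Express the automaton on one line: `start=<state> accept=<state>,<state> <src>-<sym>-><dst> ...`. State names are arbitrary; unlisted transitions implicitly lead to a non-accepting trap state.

start=q0 accept=q4 q0-a->q0 q0-b->q1 q1-a->q2 q1-b->q1 q2-a->q3 q2-b->q1 q3-a->q4 q3-b->q1 q4-a->q4 q4-b->q1

Handle the two conditions separately and then intersect. One (4 states) tracks whether and how much of `baa` has been seen; the other (4 states) tracks how much of the suffix `aaa` has currently been matched. Each combined state is a pair, one component from each; accept when both components accept. Minimizing collapses redundant product states.
        a   b  
>  q0   q0  q1 
   q1   q2  q1 
   q2   q3  q1 
   q3   q4  q1 
 * q4   q4  q1 
(> = start, * = accepting)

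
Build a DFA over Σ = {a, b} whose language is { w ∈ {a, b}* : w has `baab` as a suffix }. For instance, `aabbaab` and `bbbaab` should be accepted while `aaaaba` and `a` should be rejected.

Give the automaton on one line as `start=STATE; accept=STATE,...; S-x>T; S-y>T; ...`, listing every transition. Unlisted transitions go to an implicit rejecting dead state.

start=q0; accept=q4; q0-a>q0; q0-b>q1; q1-a>q2; q1-b>q1; q2-a>q3; q2-b>q1; q3-a>q0; q3-b>q4; q4-a>q2; q4-b>q1

Remember how much of `baab` the current input suffix matches. State q0 means no match yet; q1 means the last symbol is `b`; q2 means the last 2 symbols are `ba`; q3 means the last 3 symbols are `baa`; q4 means the last 4 symbols are `baab`. Only q4 accepts. On a mismatch, fall back to the longest proper suffix that is still a prefix of `baab`.
5 states suffice.
        a   b  
>  q0   q0  q1 
   q1   q2  q1 
   q2   q3  q1 
   q3   q0  q4 
 * q4   q2  q1 
(> = start, * = accepting)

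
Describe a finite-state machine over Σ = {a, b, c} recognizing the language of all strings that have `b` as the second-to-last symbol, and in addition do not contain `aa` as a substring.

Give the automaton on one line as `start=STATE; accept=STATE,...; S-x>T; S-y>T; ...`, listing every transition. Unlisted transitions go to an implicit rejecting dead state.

start=q0; accept=q4,q5,q6; q0-a>q1; q0-b>q2; q0-c>q0; q1-a>q3; q1-b>q2; q1-c>q0; q2-a>q4; q2-b>q5; q2-c>q6; q3-a>q3; q3-b>q3; q3-c>q3; q4-a>q3; q4-b>q2; q4-c>q0; q5-a>q4; q5-b>q5; q5-c>q6; q6-a>q1; q6-b>q2; q6-c>q0

Run two small machines in parallel and take their product. One (13 states) tracks the last 2 symbols read; the other (3 states) tracks partial matches of the forbidden pattern `aa`. Each combined state is a pair, one component from each; accept when both components accept. After merging equivalent states the machine shrinks.
        a   b   c  
>  q0   q1  q2  q0 
   q1   q3  q2  q0 
   q2   q4  q5  q6 
   q3   q3  q3  q3 
 * q4   q3  q2  q0 
 * q5   q4  q5  q6 
 * q6   q1  q2  q0 
(> = start, * = accepting)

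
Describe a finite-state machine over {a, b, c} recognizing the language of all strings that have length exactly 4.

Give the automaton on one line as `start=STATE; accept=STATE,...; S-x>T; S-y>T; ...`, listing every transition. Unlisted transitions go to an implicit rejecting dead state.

We only need to distinguish lengths 0, 1, …, 4, and '>4'. Chain q0 → q1 → q2 → q3 → q4 → q5 on every symbol, with q5 looping. Accepting states: {q4}.
A 6-state machine:
        a   b   c  
>  q0   q1  q1  q1 
   q1   q2  q2  q2 
   q2   q3  q3  q3 
   q3   q4  q4  q4 
 * q4   q5  q5  q5 
   q5   q5  q5  q5 
(> = start, * = accepting)

start=q0; accept=q4; q0-a>q1; q0-b>q1; q0-c>q1; q1-a>q2; q1-b>q2; q1-c>q2; q2-a>q3; q2-b>q3; q2-c>q3; q3-a>q4; q3-b>q4; q3-c>q4; q4-a>q5; q4-b>q5; q4-c>q5; q5-a>q5; q5-b>q5; q5-c>q5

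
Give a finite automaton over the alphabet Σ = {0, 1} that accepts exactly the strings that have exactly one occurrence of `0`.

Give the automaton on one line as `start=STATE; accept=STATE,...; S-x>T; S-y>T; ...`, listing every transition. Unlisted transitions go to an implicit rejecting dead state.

start=s0; accept=s1; s0-0>s1; s0-1>s0; s1-0>s2; s1-1>s1; s2-0>s2; s2-1>s2

Only the number of `0`s matters, and only up to 2. Make a chain s0 → s1 → s2 advanced by each `0` (with s2 absorbing); every other symbol self-loops. The accepting set is {s1}.
        0   1  
>  s0   s1  s0 
 * s1   s2  s1 
   s2   s2  s2 
(> = start, * = accepting)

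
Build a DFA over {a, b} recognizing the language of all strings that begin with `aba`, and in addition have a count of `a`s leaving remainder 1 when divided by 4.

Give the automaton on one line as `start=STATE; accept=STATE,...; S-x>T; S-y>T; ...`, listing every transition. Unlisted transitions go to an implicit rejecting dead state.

start=s0; accept=s10; s0-a>s1; s0-b>s2; s1-a>s3; s1-b>s4; s2-a>s5; s2-b>s2; s3-a>s6; s3-b>s3; s4-a>s7; s4-b>s5; s5-a>s3; s5-b>s5; s6-a>s2; s6-b>s6; s7-a>s8; s7-b>s7; s8-a>s9; s8-b>s8; s9-a>s10; s9-b>s9; s10-a>s7; s10-b>s10

Run two small machines in parallel and take their product. One (5 states) tracks whether the input so far still matches the prefix `aba`; the other (4 states) tracks the count of `a`s modulo 4. Each combined state is a pair, one component from each; accept when both components accept.
11 states suffice.
          a    b  
>  s0     s1   s2 
   s1     s3   s4 
   s2     s5   s2 
   s3     s6   s3 
   s4     s7   s5 
   s5     s3   s5 
   s6     s2   s6 
   s7     s8   s7 
   s8     s9   s8 
   s9    s10   s9 
 * s10    s7  s10 
(> = start, * = accepting)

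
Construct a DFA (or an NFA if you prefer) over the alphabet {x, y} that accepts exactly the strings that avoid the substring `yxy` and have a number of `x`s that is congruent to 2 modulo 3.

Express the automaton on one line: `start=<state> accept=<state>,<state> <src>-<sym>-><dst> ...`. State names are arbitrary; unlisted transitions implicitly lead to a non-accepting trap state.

start=s0 accept=s3,s6,s7 s0-x->s1 s0-y->s2 s1-x->s3 s1-y->s4 s2-x->s5 s2-y->s2 s3-x->s0 s3-y->s6 s4-x->s7 s4-y->s4 s5-x->s3 s5-y->s8 s6-x->s9 s6-y->s6 s7-x->s0 s7-y->s8 s8-x->s8 s8-y->s8 s9-x->s1 s9-y->s8

Handle the two conditions separately and then intersect. The first has 4 states tracking partial matches of the forbidden pattern `yxy`; the second has 3 states tracking the count of `x`s modulo 3. A product state is a pair (one from each), accepting exactly when both do. After merging equivalent states the machine shrinks.
With 10 states:
        x   y  
>  s0   s1  s2 
   s1   s3  s4 
   s2   s5  s2 
 * s3   s0  s6 
   s4   s7  s4 
   s5   s3  s8 
 * s6   s9  s6 
 * s7   s0  s8 
   s8   s8  s8 
   s9   s1  s8 
(> = start, * = accepting)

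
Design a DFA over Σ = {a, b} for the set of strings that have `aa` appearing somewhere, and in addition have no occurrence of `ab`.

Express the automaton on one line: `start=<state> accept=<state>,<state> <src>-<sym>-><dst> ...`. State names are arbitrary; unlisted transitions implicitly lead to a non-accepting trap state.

start=q0 accept=q2 q0-a->q1 q0-b->q0 q1-a->q2 q1-b->q3 q2-a->q2 q2-b->q4 q3-a->q5 q3-b->q3 q4-a->q4 q4-b->q4 q5-a->q4 q5-b->q3

Build one automaton per condition and run them in lockstep. One (3 states) tracks whether and how much of `aa` has been seen; the other (3 states) tracks partial matches of the forbidden pattern `ab`. Each combined state is a pair, one component from each; accept when both components accept.
With 6 states:
        a   b  
>  q0   q1  q0 
   q1   q2  q3 
 * q2   q2  q4 
   q3   q5  q3 
   q4   q4  q4 
   q5   q4  q3 
(> = start, * = accepting)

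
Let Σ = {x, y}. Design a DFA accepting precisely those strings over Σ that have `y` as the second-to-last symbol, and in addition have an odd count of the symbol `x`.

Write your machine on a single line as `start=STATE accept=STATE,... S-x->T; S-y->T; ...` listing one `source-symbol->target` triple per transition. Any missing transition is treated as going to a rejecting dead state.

Handle the two conditions separately and then intersect. One (7 states) tracks the last 2 symbols read; the other (2 states) tracks the count of `x`s modulo 2. Each combined state is a pair, one component from each; accept when both components accept.
An 11-state machine:
       x  y 
>  A   B  C 
   B   D  E 
   C   F  G 
   D   H  I 
   E   J  K 
 * F   D  E 
   G   F  G 
   H   D  E 
   I   F  G 
   J   H  I 
 * K   J  K 
(> = start, * = accepting)

start=A; accept=F,K; A-x->B; A-y->C; B-x->D; B-y->E; C-x->F; C-y->G; D-x->H; D-y->I; E-x->J; E-y->K; F-x->D; F-y->E; G-x->F; G-y->G; H-x->D; H-y->E; I-x->F; I-y->G; J-x->H; J-y->I; K-x->J; K-y->K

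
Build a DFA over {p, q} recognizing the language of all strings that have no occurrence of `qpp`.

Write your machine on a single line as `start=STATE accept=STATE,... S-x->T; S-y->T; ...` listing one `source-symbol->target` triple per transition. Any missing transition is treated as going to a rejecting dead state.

start=A; accept=A,B,C; A-p->A; A-q->B; B-p->C; B-q->B; C-p->D; C-q->B; D-p->D; D-q->D

Track partial matches of the forbidden pattern `qpp`. State D is a dead state reached once `qpp` has occurred; every other state accepts. A means no part of `qpp` is currently matched.
       p  q 
>* A   A  B 
 * B   C  B 
 * C   D  B 
   D   D  D 
(> = start, * = accepting)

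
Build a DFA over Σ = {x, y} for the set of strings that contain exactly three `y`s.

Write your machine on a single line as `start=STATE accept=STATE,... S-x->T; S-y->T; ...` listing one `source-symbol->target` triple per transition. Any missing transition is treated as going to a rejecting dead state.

Count `y`s, saturating at 4: states A through D mean 0 through 3 `y`s seen; E means more than 3. Each `y` increments (capped at E); other symbols loop. Accept from {D}.
A 5-state machine:
       x  y 
>  A   A  B 
   B   B  C 
   C   C  D 
 * D   D  E 
   E   E  E 
(> = start, * = accepting)

start=A; accept=D; A-x->A; A-y->B; B-x->B; B-y->C; C-x->C; C-y->D; D-x->D; D-y->E; E-x->E; E-y->E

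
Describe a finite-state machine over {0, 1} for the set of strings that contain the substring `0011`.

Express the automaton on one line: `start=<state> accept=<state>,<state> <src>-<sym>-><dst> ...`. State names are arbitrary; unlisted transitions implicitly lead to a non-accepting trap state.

start=q0 accept=q4 q0-0->q1 q0-1->q0 q1-0->q2 q1-1->q0 q2-0->q2 q2-1->q3 q3-0->q1 q3-1->q4 q4-0->q4 q4-1->q4

Track how much of `0011` has been matched so far: state q0 is no progress, q4 is the absorbing accept state reached once `0011` has occurred. Intermediate states record partial matches; on a mismatch, fall back to the longest reusable overlap.
        0   1  
>  q0   q1  q0 
   q1   q2  q0 
   q2   q2  q3 
   q3   q1  q4 
 * q4   q4  q4 
(> = start, * = accepting)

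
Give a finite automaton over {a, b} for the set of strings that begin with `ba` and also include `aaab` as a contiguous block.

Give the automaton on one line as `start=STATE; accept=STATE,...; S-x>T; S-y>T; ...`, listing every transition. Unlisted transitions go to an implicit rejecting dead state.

start=q0; accept=q7; q0-a>q1; q0-b>q2; q1-a>q1; q1-b>q1; q2-a>q3; q2-b>q1; q3-a>q4; q3-b>q5; q4-a>q6; q4-b>q5; q5-a>q3; q5-b>q5; q6-a>q6; q6-b>q7; q7-a>q7; q7-b>q7

Handle the two conditions separately and then intersect. The first has 4 states tracking whether the input so far still matches the prefix `ba`; the second has 5 states tracking whether and how much of `aaab` has been seen. A product state is a pair (one from each), accepting exactly when both do. Minimizing collapses redundant product states.
8 states suffice.
        a   b  
>  q0   q1  q2 
   q1   q1  q1 
   q2   q3  q1 
   q3   q4  q5 
   q4   q6  q5 
   q5   q3  q5 
   q6   q6  q7 
 * q7   q7  q7 
(> = start, * = accepting)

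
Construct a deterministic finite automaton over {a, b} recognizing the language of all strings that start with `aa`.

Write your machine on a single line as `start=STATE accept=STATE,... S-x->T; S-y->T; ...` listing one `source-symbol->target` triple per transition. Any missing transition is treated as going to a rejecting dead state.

start=q0; accept=q2; q0-a->q1; q0-b->q3; q1-a->q2; q1-b->q3; q2-a->q2; q2-b->q2; q3-a->q3; q3-b->q3

Check the first 2 symbols one by one: q0 through q1 record how many have matched `aa` so far; any wrong symbol goes to the dead state q3. After all 2 match we enter the accepting sink q2.
4 states suffice.
        a   b  
>  q0   q1  q3 
   q1   q2  q3 
 * q2   q2  q2 
   q3   q3  q3 
(> = start, * = accepting)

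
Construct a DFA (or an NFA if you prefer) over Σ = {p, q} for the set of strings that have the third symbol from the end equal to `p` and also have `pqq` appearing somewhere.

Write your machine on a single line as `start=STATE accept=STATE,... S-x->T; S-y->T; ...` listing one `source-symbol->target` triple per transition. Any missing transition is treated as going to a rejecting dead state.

start=S0; accept=S3,S8,S9,S10; S0-p->S1; S0-q->S0; S1-p->S1; S1-q->S2; S2-p->S1; S2-q->S3; S3-p->S4; S3-q->S5; S4-p->S6; S4-q->S7; S5-p->S4; S5-q->S5; S6-p->S8; S6-q->S9; S7-p->S10; S7-q->S3; S8-p->S8; S8-q->S9; S9-p->S10; S9-q->S3; S10-p->S6; S10-q->S7

Build one automaton per condition and run them in lockstep. The first has 15 states tracking the last 3 symbols read; the second has 4 states tracking whether and how much of `pqq` has been seen. A product state is a pair (one from each), accepting exactly when both do. Minimizing collapses redundant product states.
An 11-state machine:
          p    q  
>  S0     S1   S0 
   S1     S1   S2 
   S2     S1   S3 
 * S3     S4   S5 
   S4     S6   S7 
   S5     S4   S5 
   S6     S8   S9 
   S7    S10   S3 
 * S8     S8   S9 
 * S9    S10   S3 
 * S10    S6   S7 
(> = start, * = accepting)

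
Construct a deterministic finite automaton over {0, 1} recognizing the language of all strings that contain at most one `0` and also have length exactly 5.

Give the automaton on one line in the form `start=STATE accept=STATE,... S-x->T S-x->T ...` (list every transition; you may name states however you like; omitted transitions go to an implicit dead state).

Build one automaton per condition and run them in lockstep. The first has 3 states tracking the count of `0`s, saturating at 2; the second has 7 states tracking the input length, saturating at 6. A product state is a pair (one from each), accepting exactly when both do. Equivalent product states are then merged.
11 states suffice.
          0    1  
>  S0     S1   S2 
   S1     S3   S4 
   S2     S4   S5 
   S3     S3   S3 
   S4     S3   S6 
   S5     S6   S7 
   S6     S3   S8 
   S7     S8   S9 
   S8     S3  S10 
   S9    S10  S10 
 * S10    S3   S3 
(> = start, * = accepting)

start=S0 accept=S10 S0-0->S1 S0-1->S2 S1-0->S3 S1-1->S4 S2-0->S4 S2-1->S5 S3-0->S3 S3-1->S3 S4-0->S3 S4-1->S6 S5-0->S6 S5-1->S7 S6-0->S3 S6-1->S8 S7-0->S8 S7-1->S9 S8-0->S3 S8-1->S10 S9-0->S10 S9-1->S10 S10-0->S3 S10-1->S3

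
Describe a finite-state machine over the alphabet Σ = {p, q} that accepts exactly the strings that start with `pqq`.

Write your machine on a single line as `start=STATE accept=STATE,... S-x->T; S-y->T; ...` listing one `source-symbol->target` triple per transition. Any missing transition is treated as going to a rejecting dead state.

Check the first 3 symbols one by one: s0 through s2 record how many have matched `pqq` so far; any wrong symbol goes to the dead state s4. After all 3 match we enter the accepting sink s3.
With 5 states:
        p   q  
>  s0   s1  s4 
   s1   s4  s2 
   s2   s4  s3 
 * s3   s3  s3 
   s4   s4  s4 
(> = start, * = accepting)

start=s0; accept=s3; s0-p->s1; s0-q->s4; s1-p->s4; s1-q->s2; s2-p->s4; s2-q->s3; s3-p->s3; s3-q->s3; s4-p->s4; s4-q->s4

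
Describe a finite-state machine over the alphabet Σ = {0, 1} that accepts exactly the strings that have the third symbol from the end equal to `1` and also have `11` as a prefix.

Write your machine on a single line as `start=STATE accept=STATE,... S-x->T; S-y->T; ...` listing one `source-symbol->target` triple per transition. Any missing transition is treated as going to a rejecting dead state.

Build one automaton per condition and run them in lockstep. The first has 15 states tracking the last 3 symbols read; the second has 4 states tracking whether the input so far still matches the prefix `11`. A product state is a pair (one from each), accepting exactly when both do.
       0  1 
>  A   B  C 
   B   D  E 
   C   F  G 
   D   H  I 
   E   J  K 
   F   L  M 
   G   N  O 
   H   H  I 
   I   J  K 
   J   L  M 
   K   P  Q 
   L   H  I 
   M   J  K 
 * N   R  S 
 * O   N  O 
   P   L  M 
   Q   P  Q 
 * R   T  U 
 * S   V  W 
   T   T  U 
   U   V  W 
   V   R  S 
   W   N  O 
(> = start, * = accepting)

start=A; accept=N,O,R,S; A-0->B; A-1->C; B-0->D; B-1->E; C-0->F; C-1->G; D-0->H; D-1->I; E-0->J; E-1->K; F-0->L; F-1->M; G-0->N; G-1->O; H-0->H; H-1->I; I-0->J; I-1->K; J-0->L; J-1->M; K-0->P; K-1->Q; L-0->H; L-1->I; M-0->J; M-1->K; N-0->R; N-1->S; O-0->N; O-1->O; P-0->L; P-1->M; Q-0->P; Q-1->Q; R-0->T; R-1->U; S-0->V; S-1->W; T-0->T; T-1->U; U-0->V; U-1->W; V-0->R; V-1->S; W-0->N; W-1->O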